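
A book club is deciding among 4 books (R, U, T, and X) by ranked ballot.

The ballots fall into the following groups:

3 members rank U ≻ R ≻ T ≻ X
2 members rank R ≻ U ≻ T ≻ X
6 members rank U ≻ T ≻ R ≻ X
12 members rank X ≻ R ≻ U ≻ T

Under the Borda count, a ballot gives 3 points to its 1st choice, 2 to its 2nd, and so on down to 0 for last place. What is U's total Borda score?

Borda scores:
  R: 3·2 + 2·3 + 6·1 + 12·2 = 42
  U: 3·3 + 2·2 + 6·3 + 12·1 = 43
  T: 3·1 + 2·1 + 6·2 + 12·0 = 17
  X: 3·0 + 2·0 + 6·0 + 12·3 = 36

43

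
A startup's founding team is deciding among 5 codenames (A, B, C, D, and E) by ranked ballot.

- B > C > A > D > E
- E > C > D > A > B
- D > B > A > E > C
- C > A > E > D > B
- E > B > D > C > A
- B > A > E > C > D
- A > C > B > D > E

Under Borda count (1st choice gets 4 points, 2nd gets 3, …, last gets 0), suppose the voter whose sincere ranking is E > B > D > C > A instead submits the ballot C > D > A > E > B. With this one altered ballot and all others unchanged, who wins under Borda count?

Borda totals with the altered ballot: A 17, B 13, C 18, D 12, E 10.
The switch changes the winner from B to C.

C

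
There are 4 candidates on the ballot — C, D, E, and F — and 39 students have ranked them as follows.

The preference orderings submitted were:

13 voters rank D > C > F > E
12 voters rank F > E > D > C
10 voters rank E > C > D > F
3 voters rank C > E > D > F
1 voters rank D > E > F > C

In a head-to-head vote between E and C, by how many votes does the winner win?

7

Ballots ranking E above C: 12+10+1 = 23.
Ballots ranking C above E: 13+3 = 16.
E wins 23–16, a margin of 7.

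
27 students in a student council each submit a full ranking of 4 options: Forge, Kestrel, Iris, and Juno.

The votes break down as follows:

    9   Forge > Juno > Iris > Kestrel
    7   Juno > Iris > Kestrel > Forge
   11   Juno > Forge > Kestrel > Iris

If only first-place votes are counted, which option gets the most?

First-place vote totals:
  Forge: 9
  Kestrel: 0
  Iris: 0
  Juno: 18
Juno has the most first-place votes.

Juno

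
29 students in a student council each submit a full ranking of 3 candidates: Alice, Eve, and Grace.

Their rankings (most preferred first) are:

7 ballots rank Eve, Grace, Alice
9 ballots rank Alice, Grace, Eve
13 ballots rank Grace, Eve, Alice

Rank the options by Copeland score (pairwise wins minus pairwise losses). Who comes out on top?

Pairwise results:
  Alice vs Eve: Eve wins 20–9.
  Alice vs Grace: Grace wins 20–9.
  Eve vs Grace: Grace wins 22–7.
Copeland scores (wins − losses):
  Alice: 0 − 2 = -2
  Eve: 1 − 1 = 0
  Grace: 2 − 0 = 2
Grace has the best Copeland score.

Grace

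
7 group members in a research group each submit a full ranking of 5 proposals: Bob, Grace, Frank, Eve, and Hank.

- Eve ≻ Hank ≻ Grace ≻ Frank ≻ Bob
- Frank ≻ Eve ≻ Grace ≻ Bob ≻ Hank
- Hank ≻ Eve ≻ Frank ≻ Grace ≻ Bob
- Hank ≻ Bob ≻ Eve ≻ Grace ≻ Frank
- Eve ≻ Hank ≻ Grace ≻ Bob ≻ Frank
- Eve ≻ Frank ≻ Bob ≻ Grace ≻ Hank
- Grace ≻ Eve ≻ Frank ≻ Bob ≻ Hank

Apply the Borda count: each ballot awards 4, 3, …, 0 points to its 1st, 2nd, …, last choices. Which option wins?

Borda scores:
  Bob: 0 + 1 + 0 + 3 + 1 + 2 + 1 = 8
  Grace: 2 + 2 + 1 + 1 + 2 + 1 + 4 = 13
  Frank: 1 + 4 + 2 + 0 + 0 + 3 + 2 = 12
  Eve: 4 + 3 + 3 + 2 + 4 + 4 + 3 = 23
  Hank: 3 + 0 + 4 + 4 + 3 + 0 + 0 = 14
Eve has the highest total.

Eve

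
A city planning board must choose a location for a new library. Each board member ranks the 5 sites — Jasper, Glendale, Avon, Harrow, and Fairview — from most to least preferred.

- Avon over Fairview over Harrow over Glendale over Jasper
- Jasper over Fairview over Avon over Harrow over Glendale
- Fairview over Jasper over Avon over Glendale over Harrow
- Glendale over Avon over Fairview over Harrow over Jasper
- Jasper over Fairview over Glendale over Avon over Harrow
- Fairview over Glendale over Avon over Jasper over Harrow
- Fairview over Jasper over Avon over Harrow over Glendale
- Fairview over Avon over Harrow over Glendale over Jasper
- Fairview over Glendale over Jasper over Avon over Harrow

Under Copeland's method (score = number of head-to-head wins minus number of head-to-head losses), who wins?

Pairwise results:
  Jasper vs Glendale: Glendale wins 5–4.
  Jasper vs Avon: Jasper wins 5–4.
  Jasper vs Harrow: Jasper wins 6–3.
  Jasper vs Fairview: Fairview wins 7–2.
  Glendale vs Avon: Avon wins 5–4.
  Glendale vs Harrow: Glendale wins 5–4.
  Glendale vs Fairview: Fairview wins 8–1.
  Avon vs Harrow: Avon wins 9–0.
  Avon vs Fairview: Fairview wins 7–2.
  Harrow vs Fairview: Fairview wins 9–0.
Copeland scores (wins − losses):
  Jasper: 2 − 2 = 0
  Glendale: 2 − 2 = 0
  Avon: 2 − 2 = 0
  Harrow: 0 − 4 = -4
  Fairview: 4 − 0 = 4
Fairview has the best Copeland score.

Fairview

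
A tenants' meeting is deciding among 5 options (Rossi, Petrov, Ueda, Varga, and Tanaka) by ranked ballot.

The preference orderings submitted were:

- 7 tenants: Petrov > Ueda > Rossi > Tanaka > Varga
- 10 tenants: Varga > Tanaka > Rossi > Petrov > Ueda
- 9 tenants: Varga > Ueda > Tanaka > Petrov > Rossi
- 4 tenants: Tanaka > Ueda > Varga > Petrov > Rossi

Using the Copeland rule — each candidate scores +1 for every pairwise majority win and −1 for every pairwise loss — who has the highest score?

Varga

Pairwise results:
  Rossi vs Petrov: Petrov wins 20–10.
  Rossi vs Ueda: Ueda wins 20–10.
  Rossi vs Varga: Varga wins 23–7.
  Rossi vs Tanaka: Tanaka wins 23–7.
  Petrov vs Ueda: Petrov wins 17–13.
  Petrov vs Varga: Varga wins 23–7.
  Petrov vs Tanaka: Tanaka wins 23–7.
  Ueda vs Varga: Varga wins 19–11.
  Ueda vs Tanaka: Ueda wins 16–14.
  Varga vs Tanaka: Varga wins 19–11.
Copeland scores (wins − losses):
  Rossi: 0 − 4 = -4
  Petrov: 2 − 2 = 0
  Ueda: 2 − 2 = 0
  Varga: 4 − 0 = 4
  Tanaka: 2 − 2 = 0
Varga has the best Copeland score.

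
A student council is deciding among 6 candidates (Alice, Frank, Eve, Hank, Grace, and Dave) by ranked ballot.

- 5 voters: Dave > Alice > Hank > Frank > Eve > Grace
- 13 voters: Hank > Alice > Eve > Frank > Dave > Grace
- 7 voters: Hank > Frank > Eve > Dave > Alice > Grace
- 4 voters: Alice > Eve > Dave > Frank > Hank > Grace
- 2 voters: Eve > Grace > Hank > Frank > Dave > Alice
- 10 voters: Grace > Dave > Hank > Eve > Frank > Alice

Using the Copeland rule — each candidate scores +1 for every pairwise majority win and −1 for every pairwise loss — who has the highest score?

Hank

Pairwise results:
  Alice vs Frank: Alice wins 22–19.
  Alice vs Eve: Alice wins 22–19.
  Alice vs Hank: Hank wins 32–9.
  Alice vs Grace: Alice wins 29–12.
  Alice vs Dave: Dave wins 24–17.
  Frank vs Eve: Eve wins 29–12.
  Frank vs Hank: Hank wins 37–4.
  Frank vs Grace: Frank wins 29–12.
  Frank vs Dave: Frank wins 22–19.
  Eve vs Hank: Hank wins 35–6.
  Eve vs Grace: Eve wins 31–10.
  Eve vs Dave: Eve wins 26–15.
  Hank vs Grace: Hank wins 29–12.
  Hank vs Dave: Hank wins 22–19.
  Grace vs Dave: Dave wins 29–12.
Copeland scores (wins − losses):
  Alice: 3 − 2 = 1
  Frank: 2 − 3 = -1
  Eve: 3 − 2 = 1
  Hank: 5 − 0 = 5
  Grace: 0 − 5 = -5
  Dave: 2 − 3 = -1
Hank has the best Copeland score.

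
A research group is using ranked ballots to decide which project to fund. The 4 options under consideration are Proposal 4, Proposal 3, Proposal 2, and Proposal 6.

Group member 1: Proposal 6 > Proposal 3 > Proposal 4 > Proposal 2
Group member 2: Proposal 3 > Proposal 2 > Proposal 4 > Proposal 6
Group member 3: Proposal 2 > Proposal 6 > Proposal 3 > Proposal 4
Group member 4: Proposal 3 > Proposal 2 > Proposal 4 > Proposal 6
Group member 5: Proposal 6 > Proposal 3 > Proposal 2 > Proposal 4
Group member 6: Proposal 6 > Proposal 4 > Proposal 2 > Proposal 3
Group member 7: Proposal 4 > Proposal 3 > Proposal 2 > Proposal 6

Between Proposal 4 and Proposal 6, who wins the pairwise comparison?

Ballots ranking Proposal 4 above Proposal 6: 3.
Ballots ranking Proposal 6 above Proposal 4: 4.
Proposal 6 wins the head-to-head, 4–3.

Proposal 6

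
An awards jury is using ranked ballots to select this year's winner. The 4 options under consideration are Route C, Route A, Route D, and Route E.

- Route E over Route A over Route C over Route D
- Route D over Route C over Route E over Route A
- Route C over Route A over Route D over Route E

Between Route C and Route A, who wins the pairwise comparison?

Route C

Ballots ranking Route C above Route A: 2.
Ballots ranking Route A above Route C: 1.
Route C wins the head-to-head, 2–1.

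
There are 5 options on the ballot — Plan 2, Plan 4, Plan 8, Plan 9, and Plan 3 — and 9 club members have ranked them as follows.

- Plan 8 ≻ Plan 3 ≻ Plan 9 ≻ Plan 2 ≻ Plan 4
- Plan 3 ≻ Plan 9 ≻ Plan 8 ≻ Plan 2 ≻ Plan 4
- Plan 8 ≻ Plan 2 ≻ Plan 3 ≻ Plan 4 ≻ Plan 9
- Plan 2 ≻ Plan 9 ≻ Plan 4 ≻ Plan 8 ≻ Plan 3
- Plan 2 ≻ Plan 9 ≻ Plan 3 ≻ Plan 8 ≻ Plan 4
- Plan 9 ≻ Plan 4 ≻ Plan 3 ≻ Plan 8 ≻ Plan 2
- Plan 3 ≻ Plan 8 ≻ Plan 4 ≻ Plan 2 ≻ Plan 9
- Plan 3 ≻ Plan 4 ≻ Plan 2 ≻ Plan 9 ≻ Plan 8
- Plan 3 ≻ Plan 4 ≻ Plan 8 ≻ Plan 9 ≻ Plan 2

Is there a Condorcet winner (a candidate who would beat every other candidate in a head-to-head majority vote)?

Head-to-head results (9 voters total):
Plan 2 vs Plan 4: Plan 2 wins 5–4.
Plan 2 vs Plan 8: Plan 8 wins 6–3.
Plan 2 vs Plan 9: Plan 2 wins 5–4.
Plan 2 vs Plan 3: Plan 3 wins 6–3.
Plan 4 vs Plan 8: Plan 8 wins 5–4.
Plan 4 vs Plan 9: Plan 9 wins 5–4.
Plan 4 vs Plan 3: Plan 3 wins 7–2.
Plan 8 vs Plan 9: Plan 9 wins 5–4.
Plan 8 vs Plan 3: Plan 3 wins 6–3.
Plan 9 vs Plan 3: Plan 3 wins 6–3.
Plan 3 beats each rival — Plan 2 (6–3), Plan 4 (7–2), Plan 8 (6–3), Plan 9 (6–3) — so Plan 3 is the Condorcet winner.

Yes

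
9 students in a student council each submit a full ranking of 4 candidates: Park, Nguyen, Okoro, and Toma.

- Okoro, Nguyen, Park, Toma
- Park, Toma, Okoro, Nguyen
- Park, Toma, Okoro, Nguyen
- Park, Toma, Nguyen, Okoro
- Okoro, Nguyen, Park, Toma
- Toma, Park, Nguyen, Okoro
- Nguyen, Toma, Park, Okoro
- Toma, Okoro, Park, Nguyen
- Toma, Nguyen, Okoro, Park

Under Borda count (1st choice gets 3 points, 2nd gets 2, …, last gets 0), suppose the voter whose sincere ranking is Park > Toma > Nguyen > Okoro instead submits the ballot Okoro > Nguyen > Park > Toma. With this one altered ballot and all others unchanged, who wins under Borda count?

Toma

Borda totals with the altered ballot: Park 13, Nguyen 12, Okoro 14, Toma 15.
The winner is unchanged: still Toma.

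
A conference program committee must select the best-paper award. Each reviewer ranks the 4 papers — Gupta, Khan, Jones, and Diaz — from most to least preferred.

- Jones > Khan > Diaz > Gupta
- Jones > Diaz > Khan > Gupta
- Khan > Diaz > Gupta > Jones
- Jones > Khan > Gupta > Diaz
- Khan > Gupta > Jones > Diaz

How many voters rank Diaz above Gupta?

3

Ballots ranking Diaz above Gupta: 3.
Ballots ranking Gupta above Diaz: 2.
So 3 of 5 voters prefer Diaz to Gupta.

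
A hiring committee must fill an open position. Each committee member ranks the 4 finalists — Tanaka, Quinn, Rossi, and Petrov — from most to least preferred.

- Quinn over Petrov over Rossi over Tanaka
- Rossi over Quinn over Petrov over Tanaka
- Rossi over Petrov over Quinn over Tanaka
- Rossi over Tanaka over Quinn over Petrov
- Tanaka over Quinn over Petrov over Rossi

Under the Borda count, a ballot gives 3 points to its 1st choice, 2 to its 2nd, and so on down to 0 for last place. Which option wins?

Rossi

Borda scores:
  Tanaka: 0 + 0 + 0 + 2 + 3 = 5
  Quinn: 3 + 2 + 1 + 1 + 2 = 9
  Rossi: 1 + 3 + 3 + 3 + 0 = 10
  Petrov: 2 + 1 + 2 + 0 + 1 = 6
Rossi has the highest total.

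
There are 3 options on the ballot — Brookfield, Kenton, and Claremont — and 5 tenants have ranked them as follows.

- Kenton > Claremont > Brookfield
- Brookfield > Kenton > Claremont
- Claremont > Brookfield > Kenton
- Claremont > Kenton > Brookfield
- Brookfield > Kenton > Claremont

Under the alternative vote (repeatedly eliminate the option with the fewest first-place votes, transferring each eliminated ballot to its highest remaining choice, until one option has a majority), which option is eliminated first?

Round 1: Brookfield 2, Claremont 2, Kenton 1. Kenton has the fewest and is eliminated.
Round 2: Claremont 3, Brookfield 2. Claremont has a majority.

Kenton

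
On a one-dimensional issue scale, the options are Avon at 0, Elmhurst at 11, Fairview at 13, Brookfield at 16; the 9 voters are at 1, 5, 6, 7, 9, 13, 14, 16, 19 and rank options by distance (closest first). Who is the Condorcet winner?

With single-peaked preferences on a line, the Condorcet winner is the candidate closest to the median voter.
The median voter (position 9) is closest to Elmhurst at 11.
Check: Elmhurst vs Avon — voters closer to Elmhurst: 7 of 9.

Elmhurst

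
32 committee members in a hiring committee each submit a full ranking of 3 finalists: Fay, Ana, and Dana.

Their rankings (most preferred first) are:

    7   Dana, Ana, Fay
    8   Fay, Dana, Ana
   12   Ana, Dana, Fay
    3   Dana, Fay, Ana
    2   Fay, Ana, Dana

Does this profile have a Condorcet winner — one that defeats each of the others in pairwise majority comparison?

Yes

Head-to-head results (32 voters total):
Fay vs Ana: Ana wins 19–13.
Fay vs Dana: Dana wins 22–10.
Ana vs Dana: Dana wins 18–14.
Dana beats each rival — Fay (22–10), Ana (18–14) — so Dana is the Condorcet winner.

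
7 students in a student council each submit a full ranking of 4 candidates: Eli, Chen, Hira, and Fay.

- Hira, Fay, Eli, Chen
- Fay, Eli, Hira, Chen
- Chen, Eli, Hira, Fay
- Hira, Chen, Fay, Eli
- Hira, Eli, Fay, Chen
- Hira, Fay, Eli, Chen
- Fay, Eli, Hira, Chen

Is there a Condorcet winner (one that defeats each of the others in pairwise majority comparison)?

Head-to-head results (7 voters total):
Eli vs Chen: Eli wins 5–2.
Eli vs Hira: Hira wins 4–3.
Eli vs Fay: Fay wins 5–2.
Chen vs Hira: Hira wins 6–1.
Chen vs Fay: Fay wins 5–2.
Hira vs Fay: Hira wins 5–2.
Hira beats each rival — Eli (4–3), Chen (6–1), Fay (5–2) — so Hira is the Condorcet winner.

Yes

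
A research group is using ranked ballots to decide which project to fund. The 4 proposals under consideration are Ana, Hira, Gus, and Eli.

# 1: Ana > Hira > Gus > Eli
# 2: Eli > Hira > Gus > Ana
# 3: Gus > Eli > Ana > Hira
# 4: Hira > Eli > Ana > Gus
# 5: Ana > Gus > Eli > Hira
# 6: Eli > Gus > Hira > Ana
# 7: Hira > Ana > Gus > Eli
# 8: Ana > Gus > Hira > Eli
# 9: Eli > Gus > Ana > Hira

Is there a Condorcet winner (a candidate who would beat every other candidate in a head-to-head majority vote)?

No

Head-to-head results (9 voters total):
Ana vs Hira: Ana wins 5–4.
Ana vs Gus: Ana wins 5–4.
Ana vs Eli: Eli wins 5–4.
Hira vs Gus: Gus wins 5–4.
Hira vs Eli: Eli wins 5–4.
Gus vs Eli: Gus wins 5–4.
No candidate beats all others: Ana beats Gus beats Eli beats Ana, a majority cycle.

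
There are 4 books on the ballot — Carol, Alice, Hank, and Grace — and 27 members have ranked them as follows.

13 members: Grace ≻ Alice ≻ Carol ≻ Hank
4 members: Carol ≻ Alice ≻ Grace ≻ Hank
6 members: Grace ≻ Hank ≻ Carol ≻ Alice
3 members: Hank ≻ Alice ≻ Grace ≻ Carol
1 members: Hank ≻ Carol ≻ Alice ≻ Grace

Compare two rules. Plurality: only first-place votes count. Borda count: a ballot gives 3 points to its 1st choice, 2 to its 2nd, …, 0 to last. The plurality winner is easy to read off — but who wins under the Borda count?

Grace

Plurality first-place counts: Carol 4, Alice 0, Hank 4, Grace 19 → Grace.
Borda totals: Carol 33, Alice 41, Hank 24, Grace 64 → Grace.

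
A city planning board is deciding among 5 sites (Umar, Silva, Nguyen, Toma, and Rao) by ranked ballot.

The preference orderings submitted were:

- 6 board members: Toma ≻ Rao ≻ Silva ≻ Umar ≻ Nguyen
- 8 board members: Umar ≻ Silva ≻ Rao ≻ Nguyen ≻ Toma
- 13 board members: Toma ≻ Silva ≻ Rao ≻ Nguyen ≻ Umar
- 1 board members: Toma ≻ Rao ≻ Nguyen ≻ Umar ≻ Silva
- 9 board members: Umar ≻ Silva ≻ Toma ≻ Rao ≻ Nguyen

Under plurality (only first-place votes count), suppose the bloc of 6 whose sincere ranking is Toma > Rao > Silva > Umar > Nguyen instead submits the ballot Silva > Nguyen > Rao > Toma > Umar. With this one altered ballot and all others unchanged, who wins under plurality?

Umar

First-place totals with the altered ballot: Umar 17, Silva 6, Nguyen 0, Toma 14, Rao 0.
The switch changes the winner from Toma to Umar.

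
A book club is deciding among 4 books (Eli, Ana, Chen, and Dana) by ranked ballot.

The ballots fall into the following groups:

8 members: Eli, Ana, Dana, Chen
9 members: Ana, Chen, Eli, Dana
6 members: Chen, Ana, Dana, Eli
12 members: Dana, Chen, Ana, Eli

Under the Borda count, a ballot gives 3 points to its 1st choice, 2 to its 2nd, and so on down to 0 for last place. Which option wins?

Borda scores:
  Eli: 8·3 + 9·1 + 6·0 + 12·0 = 33
  Ana: 8·2 + 9·3 + 6·2 + 12·1 = 67
  Chen: 8·0 + 9·2 + 6·3 + 12·2 = 60
  Dana: 8·1 + 9·0 + 6·1 + 12·3 = 50
Ana has the highest total.

Ana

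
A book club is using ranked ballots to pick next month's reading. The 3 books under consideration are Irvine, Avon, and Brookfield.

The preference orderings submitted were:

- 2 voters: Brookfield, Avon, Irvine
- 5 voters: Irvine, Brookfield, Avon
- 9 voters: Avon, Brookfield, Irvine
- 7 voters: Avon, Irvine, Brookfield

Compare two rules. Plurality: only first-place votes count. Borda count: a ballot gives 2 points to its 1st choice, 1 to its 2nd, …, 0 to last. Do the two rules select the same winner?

Plurality first-place counts: Irvine 5, Avon 16, Brookfield 2 → Avon.
Borda totals: Irvine 17, Avon 34, Brookfield 18 → Avon.
The two rules agree on Avon.

Yes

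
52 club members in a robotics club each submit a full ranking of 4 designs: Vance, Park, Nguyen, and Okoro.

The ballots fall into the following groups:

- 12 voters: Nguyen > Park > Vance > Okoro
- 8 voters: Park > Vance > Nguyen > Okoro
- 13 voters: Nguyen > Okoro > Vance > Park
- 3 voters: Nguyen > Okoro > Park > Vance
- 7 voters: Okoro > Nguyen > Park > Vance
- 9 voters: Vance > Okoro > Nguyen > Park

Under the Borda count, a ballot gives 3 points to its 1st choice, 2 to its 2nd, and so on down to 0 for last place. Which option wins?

Nguyen

Borda scores:
  Vance: 12·1 + 8·2 + 13·1 + 3·0 + 7·0 + 9·3 = 68
  Park: 12·2 + 8·3 + 13·0 + 3·1 + 7·1 + 9·0 = 58
  Nguyen: 12·3 + 8·1 + 13·3 + 3·3 + 7·2 + 9·1 = 115
  Okoro: 12·0 + 8·0 + 13·2 + 3·2 + 7·3 + 9·2 = 71
Nguyen has the highest total.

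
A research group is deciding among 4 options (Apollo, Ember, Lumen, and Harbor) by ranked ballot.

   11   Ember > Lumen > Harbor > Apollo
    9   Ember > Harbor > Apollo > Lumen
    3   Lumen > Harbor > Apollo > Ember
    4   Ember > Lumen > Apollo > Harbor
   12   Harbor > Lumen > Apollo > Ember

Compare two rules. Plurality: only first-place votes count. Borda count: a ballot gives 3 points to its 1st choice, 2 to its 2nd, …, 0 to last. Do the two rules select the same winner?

Plurality first-place counts: Apollo 0, Ember 24, Lumen 3, Harbor 12 → Ember.
Borda totals: Apollo 28, Ember 72, Lumen 63, Harbor 71 → Ember.
The two rules agree on Ember.

Yes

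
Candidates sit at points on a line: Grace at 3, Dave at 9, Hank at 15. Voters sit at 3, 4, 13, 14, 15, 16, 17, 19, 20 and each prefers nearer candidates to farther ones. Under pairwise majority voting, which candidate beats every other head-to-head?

Hank

With single-peaked preferences on a line, the Condorcet winner is the candidate closest to the median voter.
The median voter (position 15) is closest to Hank at 15.
Check: Hank vs Dave — voters closer to Hank: 7 of 9.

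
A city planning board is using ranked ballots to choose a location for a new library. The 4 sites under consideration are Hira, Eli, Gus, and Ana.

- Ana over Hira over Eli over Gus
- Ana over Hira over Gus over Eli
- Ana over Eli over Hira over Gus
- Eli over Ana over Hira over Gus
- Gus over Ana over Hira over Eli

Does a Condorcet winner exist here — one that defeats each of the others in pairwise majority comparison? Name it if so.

Ana

Head-to-head results (5 voters total):
Hira vs Eli: Hira wins 3–2.
Hira vs Gus: Hira wins 4–1.
Hira vs Ana: Ana wins 5–0.
Eli vs Gus: Eli wins 3–2.
Eli vs Ana: Ana wins 4–1.
Gus vs Ana: Ana wins 4–1.
Ana beats each rival — Hira (5–0), Eli (4–1), Gus (4–1) — so Ana is the Condorcet winner.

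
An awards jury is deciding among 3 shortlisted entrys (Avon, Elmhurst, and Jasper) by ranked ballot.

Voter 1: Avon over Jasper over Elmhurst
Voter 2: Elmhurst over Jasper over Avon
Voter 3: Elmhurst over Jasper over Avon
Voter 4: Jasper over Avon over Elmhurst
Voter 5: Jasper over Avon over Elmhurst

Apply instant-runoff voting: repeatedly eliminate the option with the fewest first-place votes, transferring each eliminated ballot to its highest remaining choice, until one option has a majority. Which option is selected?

Jasper

Round 1: Elmhurst 2, Jasper 2, Avon 1. Avon has the fewest and is eliminated.
Round 2: Jasper 3, Elmhurst 2. Jasper has a majority.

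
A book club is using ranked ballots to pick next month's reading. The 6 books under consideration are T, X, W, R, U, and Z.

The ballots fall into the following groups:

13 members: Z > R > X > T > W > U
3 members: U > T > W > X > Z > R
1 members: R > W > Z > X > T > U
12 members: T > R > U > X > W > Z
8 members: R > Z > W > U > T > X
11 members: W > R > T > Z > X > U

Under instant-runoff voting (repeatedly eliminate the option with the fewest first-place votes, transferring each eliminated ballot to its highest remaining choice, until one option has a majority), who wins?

T

Round 1: Z 13, T 12, W 11, R 9, U 3, X 0. X has the fewest and is eliminated.
Round 2: Z 13, T 12, W 11, R 9, U 3. U has the fewest and is eliminated.
Round 3: T 15, Z 13, W 11, R 9. R has the fewest and is eliminated.
Round 4: Z 21, T 15, W 12. W has the fewest and is eliminated.
Round 5: T 26, Z 22. T has a majority.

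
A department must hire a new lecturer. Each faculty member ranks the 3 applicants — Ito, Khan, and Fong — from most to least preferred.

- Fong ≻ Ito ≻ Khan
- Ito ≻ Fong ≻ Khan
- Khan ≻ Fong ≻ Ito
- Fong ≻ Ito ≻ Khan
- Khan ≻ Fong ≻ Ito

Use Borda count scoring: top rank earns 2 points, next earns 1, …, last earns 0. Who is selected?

Fong

Borda scores:
  Ito: 1 + 2 + 0 + 1 + 0 = 4
  Khan: 0 + 0 + 2 + 0 + 2 = 4
  Fong: 2 + 1 + 1 + 2 + 1 = 7
Fong has the highest total.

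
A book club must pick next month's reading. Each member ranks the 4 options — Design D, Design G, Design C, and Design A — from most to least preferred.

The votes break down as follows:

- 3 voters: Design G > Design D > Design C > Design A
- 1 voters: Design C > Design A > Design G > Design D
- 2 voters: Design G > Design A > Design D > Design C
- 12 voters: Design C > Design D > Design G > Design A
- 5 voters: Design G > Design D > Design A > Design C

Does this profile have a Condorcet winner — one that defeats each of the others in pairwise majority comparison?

Head-to-head results (23 voters total):
Design D vs Design G: Design D wins 12–11.
Design D vs Design C: Design C wins 13–10.
Design D vs Design A: Design D wins 20–3.
Design G vs Design C: Design C wins 13–10.
Design G vs Design A: Design G wins 22–1.
Design C vs Design A: Design C wins 16–7.
Design C beats each rival — Design D (13–10), Design G (13–10), Design A (16–7) — so Design C is the Condorcet winner.

Yes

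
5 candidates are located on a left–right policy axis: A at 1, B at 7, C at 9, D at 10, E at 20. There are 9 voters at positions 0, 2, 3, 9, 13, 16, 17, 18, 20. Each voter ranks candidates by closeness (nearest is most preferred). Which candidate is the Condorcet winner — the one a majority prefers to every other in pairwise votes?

D

With single-peaked preferences on a line, the Condorcet winner is the candidate closest to the median voter.
The median voter (position 13) is closest to D at 10.
Check: D vs E — voters closer to D: 5 of 9.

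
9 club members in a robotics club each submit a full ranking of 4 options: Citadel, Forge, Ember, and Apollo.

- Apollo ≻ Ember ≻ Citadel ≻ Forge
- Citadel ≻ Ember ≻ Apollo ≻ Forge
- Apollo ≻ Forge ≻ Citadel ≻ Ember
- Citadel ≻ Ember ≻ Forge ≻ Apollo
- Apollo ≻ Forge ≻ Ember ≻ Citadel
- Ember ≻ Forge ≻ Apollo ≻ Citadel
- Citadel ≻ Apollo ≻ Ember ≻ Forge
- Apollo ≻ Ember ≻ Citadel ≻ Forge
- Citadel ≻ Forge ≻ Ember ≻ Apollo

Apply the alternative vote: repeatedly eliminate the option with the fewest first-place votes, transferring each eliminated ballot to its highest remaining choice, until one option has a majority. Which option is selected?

Apollo

Round 1: Citadel 4, Apollo 4, Ember 1, Forge 0. Forge has the fewest and is eliminated.
Round 2: Citadel 4, Apollo 4, Ember 1. Ember has the fewest and is eliminated.
Round 3: Apollo 5, Citadel 4. Apollo has a majority.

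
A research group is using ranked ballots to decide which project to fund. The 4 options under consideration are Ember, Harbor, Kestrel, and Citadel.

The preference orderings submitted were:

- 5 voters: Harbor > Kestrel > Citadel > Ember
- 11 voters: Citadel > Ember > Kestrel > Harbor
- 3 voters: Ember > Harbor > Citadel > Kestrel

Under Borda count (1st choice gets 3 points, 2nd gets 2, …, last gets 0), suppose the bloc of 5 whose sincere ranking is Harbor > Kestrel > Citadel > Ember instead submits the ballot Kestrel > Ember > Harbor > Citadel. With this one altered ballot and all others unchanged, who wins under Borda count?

Ember

Borda totals with the altered ballot: Ember 41, Harbor 11, Kestrel 26, Citadel 36.
The switch changes the winner from Citadel to Ember.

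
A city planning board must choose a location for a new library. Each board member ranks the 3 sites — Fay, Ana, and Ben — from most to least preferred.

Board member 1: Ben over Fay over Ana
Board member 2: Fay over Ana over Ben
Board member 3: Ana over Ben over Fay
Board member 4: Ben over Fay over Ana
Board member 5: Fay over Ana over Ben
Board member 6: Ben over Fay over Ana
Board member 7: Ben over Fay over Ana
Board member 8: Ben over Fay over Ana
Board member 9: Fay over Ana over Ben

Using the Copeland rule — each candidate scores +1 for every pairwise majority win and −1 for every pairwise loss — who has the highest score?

Pairwise results:
  Fay vs Ana: Fay wins 8–1.
  Fay vs Ben: Ben wins 6–3.
  Ana vs Ben: Ben wins 5–4.
Copeland scores (wins − losses):
  Fay: 1 − 1 = 0
  Ana: 0 − 2 = -2
  Ben: 2 − 0 = 2
Ben has the best Copeland score.

Ben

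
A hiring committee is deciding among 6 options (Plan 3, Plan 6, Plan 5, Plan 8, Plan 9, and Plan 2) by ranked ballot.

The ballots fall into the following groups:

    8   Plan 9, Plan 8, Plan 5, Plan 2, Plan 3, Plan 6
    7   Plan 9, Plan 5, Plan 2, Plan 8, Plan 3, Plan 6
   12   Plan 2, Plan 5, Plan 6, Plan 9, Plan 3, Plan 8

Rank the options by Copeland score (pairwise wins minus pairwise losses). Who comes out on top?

Plan 9

Pairwise results:
  Plan 3 vs Plan 6: Plan 3 wins 15–12.
  Plan 3 vs Plan 5: Plan 5 wins 27–0.
  Plan 3 vs Plan 8: Plan 8 wins 15–12.
  Plan 3 vs Plan 9: Plan 9 wins 27–0.
  Plan 3 vs Plan 2: Plan 2 wins 27–0.
  Plan 6 vs Plan 5: Plan 5 wins 27–0.
  Plan 6 vs Plan 8: Plan 8 wins 15–12.
  Plan 6 vs Plan 9: Plan 9 wins 15–12.
  Plan 6 vs Plan 2: Plan 2 wins 27–0.
  Plan 5 vs Plan 8: Plan 5 wins 19–8.
  Plan 5 vs Plan 9: Plan 9 wins 15–12.
  Plan 5 vs Plan 2: Plan 5 wins 15–12.
  Plan 8 vs Plan 9: Plan 9 wins 27–0.
  Plan 8 vs Plan 2: Plan 2 wins 19–8.
  Plan 9 vs Plan 2: Plan 9 wins 15–12.
Copeland scores (wins − losses):
  Plan 3: 1 − 4 = -3
  Plan 6: 0 − 5 = -5
  Plan 5: 4 − 1 = 3
  Plan 8: 2 − 3 = -1
  Plan 9: 5 − 0 = 5
  Plan 2: 3 − 2 = 1
Plan 9 has the best Copeland score.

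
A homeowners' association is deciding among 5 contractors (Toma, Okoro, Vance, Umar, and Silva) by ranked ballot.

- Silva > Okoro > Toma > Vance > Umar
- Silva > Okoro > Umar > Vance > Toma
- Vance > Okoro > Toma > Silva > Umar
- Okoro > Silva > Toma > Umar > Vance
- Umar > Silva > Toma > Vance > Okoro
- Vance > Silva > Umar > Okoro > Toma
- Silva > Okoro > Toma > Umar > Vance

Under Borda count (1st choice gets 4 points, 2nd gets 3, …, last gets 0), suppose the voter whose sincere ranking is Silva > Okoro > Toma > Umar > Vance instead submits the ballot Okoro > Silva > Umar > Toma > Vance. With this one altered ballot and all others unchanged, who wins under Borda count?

Borda totals with the altered ballot: Toma 9, Okoro 18, Vance 11, Umar 11, Silva 21.
The winner is unchanged: still Silva.

Silva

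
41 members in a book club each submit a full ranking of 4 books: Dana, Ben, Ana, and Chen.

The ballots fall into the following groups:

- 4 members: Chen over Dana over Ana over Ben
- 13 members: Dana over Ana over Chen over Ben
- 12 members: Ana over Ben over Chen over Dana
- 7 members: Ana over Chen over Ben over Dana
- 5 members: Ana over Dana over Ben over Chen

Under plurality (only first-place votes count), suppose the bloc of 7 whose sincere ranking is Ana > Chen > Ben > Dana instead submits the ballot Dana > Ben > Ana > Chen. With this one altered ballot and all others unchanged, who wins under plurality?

Dana

First-place totals with the altered ballot: Dana 20, Ben 0, Ana 17, Chen 4.
The switch changes the winner from Ana to Dana.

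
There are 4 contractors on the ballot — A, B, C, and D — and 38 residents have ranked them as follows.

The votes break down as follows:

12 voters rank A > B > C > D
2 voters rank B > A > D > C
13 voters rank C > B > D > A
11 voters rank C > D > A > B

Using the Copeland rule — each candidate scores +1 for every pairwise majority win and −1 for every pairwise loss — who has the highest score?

C

Pairwise results:
  A vs B: A wins 23–15.
  A vs C: C wins 24–14.
  A vs D: D wins 24–14.
  B vs C: C wins 24–14.
  B vs D: B wins 27–11.
  C vs D: C wins 36–2.
Copeland scores (wins − losses):
  A: 1 − 2 = -1
  B: 1 − 2 = -1
  C: 3 − 0 = 3
  D: 1 − 2 = -1
C has the best Copeland score.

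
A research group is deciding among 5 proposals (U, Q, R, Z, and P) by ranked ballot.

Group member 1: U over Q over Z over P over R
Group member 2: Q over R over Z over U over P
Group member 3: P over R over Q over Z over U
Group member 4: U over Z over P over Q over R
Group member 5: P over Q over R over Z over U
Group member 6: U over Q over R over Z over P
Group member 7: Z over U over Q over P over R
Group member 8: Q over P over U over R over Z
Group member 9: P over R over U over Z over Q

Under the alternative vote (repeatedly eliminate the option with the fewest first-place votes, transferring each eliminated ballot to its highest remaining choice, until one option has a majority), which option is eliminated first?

R

Round 1: U 3, P 3, Q 2, Z 1, R 0. R has the fewest and is eliminated.
Round 2: U 3, P 3, Q 2, Z 1. Z has the fewest and is eliminated.
Round 3: U 4, P 3, Q 2. Q has the fewest and is eliminated.
Round 4: U 5, P 4. U has a majority.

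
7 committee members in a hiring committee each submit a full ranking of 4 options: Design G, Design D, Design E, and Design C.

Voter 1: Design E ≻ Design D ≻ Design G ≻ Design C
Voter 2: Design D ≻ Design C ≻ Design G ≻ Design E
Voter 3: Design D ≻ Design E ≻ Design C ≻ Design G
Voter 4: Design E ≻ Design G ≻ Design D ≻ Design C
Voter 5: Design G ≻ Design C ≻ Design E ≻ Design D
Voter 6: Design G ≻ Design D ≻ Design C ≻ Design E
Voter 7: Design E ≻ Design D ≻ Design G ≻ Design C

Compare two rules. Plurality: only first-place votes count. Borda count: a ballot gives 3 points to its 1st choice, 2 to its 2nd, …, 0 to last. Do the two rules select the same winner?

No

Plurality first-place counts: Design G 2, Design D 2, Design E 3, Design C 0 → Design E.
Borda totals: Design G 11, Design D 13, Design E 12, Design C 6 → Design D.
The two rules disagree: plurality picks Design E, Borda picks Design D.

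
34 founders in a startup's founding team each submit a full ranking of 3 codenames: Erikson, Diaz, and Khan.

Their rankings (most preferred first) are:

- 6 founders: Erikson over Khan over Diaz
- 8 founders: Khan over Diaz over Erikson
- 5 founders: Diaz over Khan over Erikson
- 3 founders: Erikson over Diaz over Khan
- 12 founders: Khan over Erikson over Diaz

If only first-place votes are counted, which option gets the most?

Khan

First-place vote totals:
  Erikson: 9
  Diaz: 5
  Khan: 20
Khan has the most first-place votes.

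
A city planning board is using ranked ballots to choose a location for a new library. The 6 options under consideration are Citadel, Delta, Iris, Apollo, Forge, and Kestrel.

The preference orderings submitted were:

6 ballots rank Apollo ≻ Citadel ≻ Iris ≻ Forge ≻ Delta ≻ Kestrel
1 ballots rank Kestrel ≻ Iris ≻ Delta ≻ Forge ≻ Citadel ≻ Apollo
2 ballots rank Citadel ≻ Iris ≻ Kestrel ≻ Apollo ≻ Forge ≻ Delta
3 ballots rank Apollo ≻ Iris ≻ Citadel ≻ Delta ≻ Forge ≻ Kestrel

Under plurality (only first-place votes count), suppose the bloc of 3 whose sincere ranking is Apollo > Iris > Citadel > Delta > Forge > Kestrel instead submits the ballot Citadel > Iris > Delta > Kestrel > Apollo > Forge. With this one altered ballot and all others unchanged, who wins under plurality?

First-place totals with the altered ballot: Citadel 5, Delta 0, Iris 0, Apollo 6, Forge 0, Kestrel 1.
The winner is unchanged: still Apollo.

Apollo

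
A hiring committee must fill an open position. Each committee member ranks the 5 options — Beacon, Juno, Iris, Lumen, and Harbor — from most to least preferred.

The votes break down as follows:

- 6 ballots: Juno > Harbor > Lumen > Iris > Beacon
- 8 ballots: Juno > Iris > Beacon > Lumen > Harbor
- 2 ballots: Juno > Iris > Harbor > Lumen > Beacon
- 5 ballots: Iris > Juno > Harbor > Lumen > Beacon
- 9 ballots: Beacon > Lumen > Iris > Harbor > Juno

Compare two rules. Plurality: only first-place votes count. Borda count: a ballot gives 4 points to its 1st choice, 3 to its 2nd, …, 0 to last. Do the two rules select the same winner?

Plurality first-place counts: Beacon 9, Juno 16, Iris 5, Lumen 0, Harbor 0 → Juno.
Borda totals: Beacon 52, Juno 79, Iris 74, Lumen 54, Harbor 41 → Juno.
The two rules agree on Juno.

Yes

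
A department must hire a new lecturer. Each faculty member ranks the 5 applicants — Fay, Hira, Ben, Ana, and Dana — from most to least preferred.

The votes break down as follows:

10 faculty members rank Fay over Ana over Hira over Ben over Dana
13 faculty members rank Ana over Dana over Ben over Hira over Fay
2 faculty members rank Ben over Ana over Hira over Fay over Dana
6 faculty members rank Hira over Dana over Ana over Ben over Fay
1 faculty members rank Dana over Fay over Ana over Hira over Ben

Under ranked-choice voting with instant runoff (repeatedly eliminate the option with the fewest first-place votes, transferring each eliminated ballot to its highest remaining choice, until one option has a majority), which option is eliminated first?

Round 1: Ana 13, Fay 10, Hira 6, Ben 2, Dana 1. Dana has the fewest and is eliminated.
Round 2: Ana 13, Fay 11, Hira 6, Ben 2. Ben has the fewest and is eliminated.
Round 3: Ana 15, Fay 11, Hira 6. Hira has the fewest and is eliminated.
Round 4: Ana 21, Fay 11. Ana has a majority.

Dana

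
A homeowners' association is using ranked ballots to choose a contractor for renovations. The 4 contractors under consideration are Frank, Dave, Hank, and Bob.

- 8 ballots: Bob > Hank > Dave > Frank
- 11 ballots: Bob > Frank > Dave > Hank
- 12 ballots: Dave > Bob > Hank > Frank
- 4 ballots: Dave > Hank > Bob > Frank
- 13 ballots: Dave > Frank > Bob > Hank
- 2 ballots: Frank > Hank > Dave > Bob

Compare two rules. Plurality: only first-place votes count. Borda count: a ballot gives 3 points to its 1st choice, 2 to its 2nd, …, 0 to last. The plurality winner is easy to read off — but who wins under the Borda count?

Plurality first-place counts: Frank 2, Dave 29, Hank 0, Bob 19 → Dave.
Borda totals: Frank 54, Dave 108, Hank 40, Bob 98 → Dave.

Dave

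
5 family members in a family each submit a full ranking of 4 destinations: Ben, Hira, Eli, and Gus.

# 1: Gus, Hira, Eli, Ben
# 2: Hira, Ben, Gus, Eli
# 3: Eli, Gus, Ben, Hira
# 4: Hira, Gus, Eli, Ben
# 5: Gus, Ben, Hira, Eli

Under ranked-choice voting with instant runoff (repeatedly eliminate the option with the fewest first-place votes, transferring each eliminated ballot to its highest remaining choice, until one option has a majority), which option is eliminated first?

Round 1: Hira 2, Gus 2, Eli 1, Ben 0. Ben has the fewest and is eliminated.
Round 2: Hira 2, Gus 2, Eli 1. Eli has the fewest and is eliminated.
Round 3: Gus 3, Hira 2. Gus has a majority.

Ben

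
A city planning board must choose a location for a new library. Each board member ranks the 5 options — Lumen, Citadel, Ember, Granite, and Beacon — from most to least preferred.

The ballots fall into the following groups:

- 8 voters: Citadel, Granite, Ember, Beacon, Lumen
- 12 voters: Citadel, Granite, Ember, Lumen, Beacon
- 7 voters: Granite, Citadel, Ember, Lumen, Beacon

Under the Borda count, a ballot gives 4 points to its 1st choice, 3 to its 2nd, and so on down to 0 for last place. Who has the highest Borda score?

Borda scores:
  Lumen: 8·0 + 12·1 + 7·1 = 19
  Citadel: 8·4 + 12·4 + 7·3 = 101
  Ember: 8·2 + 12·2 + 7·2 = 54
  Granite: 8·3 + 12·3 + 7·4 = 88
  Beacon: 8·1 + 12·0 + 7·0 = 8
Citadel has the highest total.

Citadel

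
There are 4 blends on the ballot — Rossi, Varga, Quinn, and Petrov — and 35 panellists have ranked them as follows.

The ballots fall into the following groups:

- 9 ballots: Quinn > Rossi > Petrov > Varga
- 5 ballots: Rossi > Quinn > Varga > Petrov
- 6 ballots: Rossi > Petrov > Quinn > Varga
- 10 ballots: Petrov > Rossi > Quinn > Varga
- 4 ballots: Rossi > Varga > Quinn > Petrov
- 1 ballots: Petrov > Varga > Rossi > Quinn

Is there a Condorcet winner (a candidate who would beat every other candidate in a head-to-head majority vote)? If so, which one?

Head-to-head results (35 voters total):
Rossi vs Varga: Rossi wins 34–1.
Rossi vs Quinn: Rossi wins 26–9.
Rossi vs Petrov: Rossi wins 24–11.
Varga vs Quinn: Quinn wins 30–5.
Varga vs Petrov: Petrov wins 26–9.
Quinn vs Petrov: Quinn wins 18–17.
Rossi beats each rival — Varga (34–1), Quinn (26–9), Petrov (24–11) — so Rossi is the Condorcet winner.

Rossi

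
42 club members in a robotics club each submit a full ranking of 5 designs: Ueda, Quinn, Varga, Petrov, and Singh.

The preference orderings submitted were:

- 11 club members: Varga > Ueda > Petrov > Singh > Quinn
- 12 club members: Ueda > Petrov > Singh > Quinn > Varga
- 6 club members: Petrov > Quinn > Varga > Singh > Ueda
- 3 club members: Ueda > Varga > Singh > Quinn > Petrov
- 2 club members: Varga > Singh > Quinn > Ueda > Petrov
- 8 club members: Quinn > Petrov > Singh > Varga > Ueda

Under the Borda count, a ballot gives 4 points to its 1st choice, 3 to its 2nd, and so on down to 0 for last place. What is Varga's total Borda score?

Borda scores:
  Ueda: 11·3 + 12·4 + 6·0 + 3·4 + 2·1 + 8·0 = 95
  Quinn: 11·0 + 12·1 + 6·3 + 3·1 + 2·2 + 8·4 = 69
  Varga: 11·4 + 12·0 + 6·2 + 3·3 + 2·4 + 8·1 = 81
  Petrov: 11·2 + 12·3 + 6·4 + 3·0 + 2·0 + 8·3 = 106
  Singh: 11·1 + 12·2 + 6·1 + 3·2 + 2·3 + 8·2 = 69

81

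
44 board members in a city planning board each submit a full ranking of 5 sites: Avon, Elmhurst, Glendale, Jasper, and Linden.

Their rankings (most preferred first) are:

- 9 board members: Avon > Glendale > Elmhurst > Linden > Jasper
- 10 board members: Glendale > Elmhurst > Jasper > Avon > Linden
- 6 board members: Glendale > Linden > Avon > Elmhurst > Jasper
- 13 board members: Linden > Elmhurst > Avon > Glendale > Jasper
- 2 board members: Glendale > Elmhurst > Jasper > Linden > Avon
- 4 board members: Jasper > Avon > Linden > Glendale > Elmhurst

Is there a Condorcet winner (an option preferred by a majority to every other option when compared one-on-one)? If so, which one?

No Condorcet winner

Head-to-head results (44 voters total):
Avon vs Elmhurst: Elmhurst wins 25–19.
Avon vs Glendale: Avon wins 26–18.
Avon vs Jasper: Avon wins 28–16.
Avon vs Linden: Avon wins 23–21.
Elmhurst vs Glendale: Glendale wins 31–13.
Elmhurst vs Jasper: Elmhurst wins 40–4.
Elmhurst vs Linden: Linden wins 23–21.
Glendale vs Jasper: Glendale wins 40–4.
Glendale vs Linden: Glendale wins 27–17.
Jasper vs Linden: Linden wins 28–16.
No candidate beats all others: Avon beats Glendale beats Elmhurst beats Avon, a majority cycle.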